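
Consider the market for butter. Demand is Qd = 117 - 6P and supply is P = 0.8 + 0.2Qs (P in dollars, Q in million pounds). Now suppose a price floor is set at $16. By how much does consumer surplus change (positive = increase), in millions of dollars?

-180

Rearranging supply gives Qs = 5P - 4. Equilibrium: 117 - 6P = 5P - 4, so 121 = 11P and P* = 11, Q* = 51.
Because the floor (16) lies above the market-clearing price, it is binding.
At P = 16: Qd = 117 - 6·16 = 21 and Qs = 5·16 - 4 = 76.
Consumer surplus without the control is ½ · (19.5 - 11) · 51 = 216.75.
With the floor, consumers buy 21 units at 16, so CS = ½ · (19.5 - 16) · 21 = 36.75.
Change in consumer surplus = 36.75 - 216.75 = -180.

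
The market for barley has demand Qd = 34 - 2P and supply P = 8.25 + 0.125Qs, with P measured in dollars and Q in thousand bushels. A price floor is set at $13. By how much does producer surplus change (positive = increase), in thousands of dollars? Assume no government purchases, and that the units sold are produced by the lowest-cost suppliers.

21.75

Rearranging supply gives Qs = 8P - 66. Equilibrium: 34 - 2P = 8P - 66, so 100 = 10P and P* = 10, Q* = 14.
Because the floor (13) lies above the market-clearing price, it is binding.
At P = 13: Qd = 34 - 2·13 = 8 and Qs = 8·13 - 66 = 38.
Producer surplus without the control is ½ · (10 - 8.25) · 14 = 12.25.
With the floor, 8 units are sold at 13. The supply price at Q = 8 is 9.25, so PS = ½ · [(13 - 8.25) + (13 - 9.25)] · 8 = 34.
Change in producer surplus = 34 - 12.25 = 21.75.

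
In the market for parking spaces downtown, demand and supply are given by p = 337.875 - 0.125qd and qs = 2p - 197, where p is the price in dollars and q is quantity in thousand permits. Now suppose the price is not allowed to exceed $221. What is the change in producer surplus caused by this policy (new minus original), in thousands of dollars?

Rearranging demand gives qd = 2703 - 8p. Equilibrium: 2703 - 8p = 2p - 197, so 2900 = 10p and p* = 290, q* = 383.
Since 221 < 290, the ceiling is binding.
At p = 221: qd = 2703 - 8·221 = 935 and qs = 2·221 - 197 = 245.
Producer surplus without the control is ½ · (290 - 98.5) · 383 = 36672.25.
With the ceiling, producers sell 245 units at 221, so PS = ½ · (221 - 98.5) · 245 = 15006.25.
Change in producer surplus = 15006.25 - 36672.25 = -21666.

-21666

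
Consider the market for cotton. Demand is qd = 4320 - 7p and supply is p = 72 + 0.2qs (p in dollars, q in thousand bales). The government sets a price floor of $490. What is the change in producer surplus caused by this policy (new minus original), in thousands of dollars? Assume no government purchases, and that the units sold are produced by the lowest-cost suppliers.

Rearranging supply gives qs = 5p - 360. Without the control the market clears where 4320 - 7p = 5p - 360, i.e. p* = 390 and q* = 1590.
Since 490 > 390, the floor is binding.
At p = 490: qd = 4320 - 7·490 = 890 and qs = 5·490 - 360 = 2090.
Producer surplus without the control is ½ · (390 - 72) · 1590 = 252810.
With the floor, 890 units are sold at 490. The supply price at q = 890 is 250, so PS = ½ · [(490 - 72) + (490 - 250)] · 890 = 292810.
Change in producer surplus = 292810 - 252810 = 40000.

40000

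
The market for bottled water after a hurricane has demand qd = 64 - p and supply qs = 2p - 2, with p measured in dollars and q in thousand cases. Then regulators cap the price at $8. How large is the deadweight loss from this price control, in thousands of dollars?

Equilibrium: 64 - p = 2p - 2, so 66 = 3p and p* = 22, q* = 42.
Because the ceiling (8) lies below the market-clearing price, it is binding.
At p = 8: qd = 64 - 8 = 56 and qs = 2·8 - 2 = 14.
Quantity traded falls to 14. At q = 14 the demand price is 64 - 14 = 50 and the supply price is (2 + 14)/2 = 8.
Deadweight loss = ½ · (50 - 8) · (42 - 14) = ½ · 42 · 28 = 588.

588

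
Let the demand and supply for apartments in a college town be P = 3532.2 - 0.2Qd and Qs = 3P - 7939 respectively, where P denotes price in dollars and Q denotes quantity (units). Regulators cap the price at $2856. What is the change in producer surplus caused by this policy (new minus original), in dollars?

-393880

Rearranging demand gives Qd = 17661 - 5P. Equilibrium: 17661 - 5P = 3P - 7939, so 25600 = 8P and P* = 3200, Q* = 1661.
The ceiling of 2856 is below the equilibrium price 3200, so it binds.
At P = 2856: Qd = 17661 - 5·2856 = 3381 and Qs = 3·2856 - 7939 = 629.
Producer surplus without the control is ½ · (3200 - 7939/3) · 1661 = 2758921/6.
With the ceiling, producers sell 629 units at 2856, so PS = ½ · (2856 - 7939/3) · 629 = 395641/6.
Change in producer surplus = 395641/6 - 2758921/6 = -393880.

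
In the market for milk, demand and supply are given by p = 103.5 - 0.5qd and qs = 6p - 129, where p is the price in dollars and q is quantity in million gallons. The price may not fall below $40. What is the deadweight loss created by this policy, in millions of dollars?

0

Rearranging demand gives qd = 207 - 2p. Without the control the market clears where 207 - 2p = 6p - 129, i.e. p* = 42 and q* = 123.
Since 40 is below p* = 42, the floor does not bind and the free-market outcome prevails.
Since the control does not bind, no trades are prevented and deadweight loss is zero.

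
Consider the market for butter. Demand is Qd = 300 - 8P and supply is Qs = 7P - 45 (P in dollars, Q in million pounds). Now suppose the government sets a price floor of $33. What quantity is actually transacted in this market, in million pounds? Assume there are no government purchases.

36

In a free market, 300 - 8P = 7P - 45 gives the equilibrium P* = 23, Q* = 116.
The floor of 33 is above the equilibrium price 23, so it binds.
At P = 33: Qd = 300 - 8·33 = 36 and Qs = 7·33 - 45 = 186.
The quantity actually transacted is the short side, demand: 36.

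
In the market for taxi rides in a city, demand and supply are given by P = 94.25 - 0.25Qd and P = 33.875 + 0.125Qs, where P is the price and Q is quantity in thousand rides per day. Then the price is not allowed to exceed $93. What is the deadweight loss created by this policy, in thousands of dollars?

0

Rearranging demand gives Qd = 377 - 4P; rearranging supply gives Qs = 8P - 271. Without the control the market clears where 377 - 4P = 8P - 271, i.e. P* = 54 and Q* = 161.
Since 93 is above P* = 54, the ceiling does not bind and the free-market outcome prevails.
Since the control does not bind, no trades are prevented and deadweight loss is zero.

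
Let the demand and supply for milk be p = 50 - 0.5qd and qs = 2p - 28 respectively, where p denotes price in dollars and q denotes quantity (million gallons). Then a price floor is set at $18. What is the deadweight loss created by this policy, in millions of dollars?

0

Rearranging demand gives qd = 100 - 2p. Setting quantity demanded equal to quantity supplied, 100 - 2p = 2p - 28, gives p* = 32 and q* = 36.
The floor of 18 is below the equilibrium price 32, so it is not binding; the market clears at p* = 32, q* = 36.
Since the control does not bind, no trades are prevented and deadweight loss is zero.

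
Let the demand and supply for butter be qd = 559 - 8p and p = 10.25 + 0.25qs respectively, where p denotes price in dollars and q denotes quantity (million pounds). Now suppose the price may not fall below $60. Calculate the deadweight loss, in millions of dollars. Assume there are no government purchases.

1200

Rearranging supply gives qs = 4p - 41. In a free market, 559 - 8p = 4p - 41 gives the equilibrium p* = 50, q* = 159.
Because the floor (60) lies above the market-clearing price, it is binding.
At p = 60: qd = 559 - 8·60 = 79 and qs = 4·60 - 41 = 199.
Quantity traded falls to 79. At q = 79 the demand price is (559 - 79)/8 = 60 and the supply price is (41 + 79)/4 = 30.
Deadweight loss = ½ · (60 - 30) · (159 - 79) = ½ · 30 · 80 = 1200.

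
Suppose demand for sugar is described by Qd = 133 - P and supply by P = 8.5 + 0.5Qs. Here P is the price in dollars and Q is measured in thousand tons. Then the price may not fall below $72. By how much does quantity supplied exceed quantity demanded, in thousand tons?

Rearranging supply gives Qs = 2P - 17. Setting quantity demanded equal to quantity supplied, 133 - P = 2P - 17, gives P* = 50 and Q* = 83.
The floor of 72 is above the equilibrium price 50, so it binds.
At P = 72: Qd = 133 - 72 = 61 and Qs = 2·72 - 17 = 127.
Surplus = Qs - Qd = 127 - 61 = 66.

66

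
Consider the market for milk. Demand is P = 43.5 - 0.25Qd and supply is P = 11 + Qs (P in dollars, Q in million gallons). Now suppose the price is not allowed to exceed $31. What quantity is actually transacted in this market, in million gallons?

Rearranging demand gives Qd = 174 - 4P; rearranging supply gives Qs = P - 11. Without the control the market clears where 174 - 4P = P - 11, i.e. P* = 37 and Q* = 26.
Because the ceiling (31) lies below the market-clearing price, it is binding.
At P = 31: Qd = 174 - 4·31 = 50 and Qs = 31 - 11 = 20.
The quantity actually transacted is the short side, supply: 20.

20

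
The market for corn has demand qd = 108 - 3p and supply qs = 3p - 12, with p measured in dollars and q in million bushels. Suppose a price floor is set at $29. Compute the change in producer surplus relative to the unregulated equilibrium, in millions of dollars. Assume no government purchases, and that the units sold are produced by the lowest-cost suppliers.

67.5

Equilibrium: 108 - 3p = 3p - 12, so 120 = 6p and p* = 20, q* = 48.
Since 29 > 20, the floor is binding.
At p = 29: qd = 108 - 3·29 = 21 and qs = 3·29 - 12 = 75.
Producer surplus without the control is ½ · (20 - 4) · 48 = 384.
With the floor, 21 units are sold at 29. The supply price at q = 21 is 11, so PS = ½ · [(29 - 4) + (29 - 11)] · 21 = 451.5.
Change in producer surplus = 451.5 - 384 = 67.5.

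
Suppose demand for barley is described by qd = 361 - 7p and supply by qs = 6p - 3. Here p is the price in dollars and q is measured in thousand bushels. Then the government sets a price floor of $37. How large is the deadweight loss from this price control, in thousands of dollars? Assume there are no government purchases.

614.25

In a free market, 361 - 7p = 6p - 3 gives the equilibrium p* = 28, q* = 165.
Since 37 > 28, the floor is binding.
At p = 37: qd = 361 - 7·37 = 102 and qs = 6·37 - 3 = 219.
Quantity traded falls to 102. At q = 102 the demand price is (361 - 102)/7 = 37 and the supply price is (3 + 102)/6 = 17.5.
Deadweight loss = ½ · (37 - 17.5) · (165 - 102) = ½ · 19.5 · 63 = 614.25.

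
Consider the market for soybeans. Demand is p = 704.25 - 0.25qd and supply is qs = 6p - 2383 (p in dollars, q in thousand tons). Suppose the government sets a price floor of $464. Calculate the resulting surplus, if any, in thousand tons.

Rearranging demand gives qd = 2817 - 4p. In a free market, 2817 - 4p = 6p - 2383 gives the equilibrium p* = 520, q* = 737.
The floor of 464 is below the equilibrium price 520, so it is not binding; the market clears at p* = 520, q* = 737.
Since the control does not bind, there is no surplus.

0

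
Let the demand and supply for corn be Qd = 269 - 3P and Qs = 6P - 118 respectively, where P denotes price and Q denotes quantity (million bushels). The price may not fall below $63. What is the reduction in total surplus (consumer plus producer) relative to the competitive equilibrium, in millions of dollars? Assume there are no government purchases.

Without the control the market clears where 269 - 3P = 6P - 118, i.e. P* = 43 and Q* = 140.
Because the floor (63) lies above the market-clearing price, it is binding.
At P = 63: Qd = 269 - 3·63 = 80 and Qs = 6·63 - 118 = 260.
Quantity traded falls to 80. At Q = 80 the demand price is (269 - 80)/3 = 63 and the supply price is (118 + 80)/6 = 33.
Deadweight loss = ½ · (63 - 33) · (140 - 80) = ½ · 30 · 60 = 900.

900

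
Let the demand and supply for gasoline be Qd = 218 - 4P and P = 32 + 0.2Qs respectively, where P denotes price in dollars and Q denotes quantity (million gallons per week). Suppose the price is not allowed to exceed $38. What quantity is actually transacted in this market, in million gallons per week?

Rearranging supply gives Qs = 5P - 160. Setting quantity demanded equal to quantity supplied, 218 - 4P = 5P - 160, gives P* = 42 and Q* = 50.
Because the ceiling (38) lies below the market-clearing price, it is binding.
At P = 38: Qd = 218 - 4·38 = 66 and Qs = 5·38 - 160 = 30.
The quantity actually transacted is the short side, supply: 30.

30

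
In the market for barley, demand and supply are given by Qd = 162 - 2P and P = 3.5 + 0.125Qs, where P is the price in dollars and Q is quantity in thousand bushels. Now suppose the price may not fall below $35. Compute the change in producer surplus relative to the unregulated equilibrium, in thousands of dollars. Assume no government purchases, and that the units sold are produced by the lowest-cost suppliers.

1408

Rearranging supply gives Qs = 8P - 28. Setting quantity demanded equal to quantity supplied, 162 - 2P = 8P - 28, gives P* = 19 and Q* = 124.
Because the floor (35) lies above the market-clearing price, it is binding.
At P = 35: Qd = 162 - 2·35 = 92 and Qs = 8·35 - 28 = 252.
Producer surplus without the control is ½ · (19 - 3.5) · 124 = 961.
With the floor, 92 units are sold at 35. The supply price at Q = 92 is 15, so PS = ½ · [(35 - 3.5) + (35 - 15)] · 92 = 2369.
Change in producer surplus = 2369 - 961 = 1408.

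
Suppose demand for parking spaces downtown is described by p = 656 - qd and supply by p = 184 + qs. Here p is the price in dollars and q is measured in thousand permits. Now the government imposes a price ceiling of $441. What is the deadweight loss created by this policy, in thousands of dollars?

Rearranging demand gives qd = 656 - p; rearranging supply gives qs = p - 184. Setting quantity demanded equal to quantity supplied, 656 - p = p - 184, gives p* = 420 and q* = 236.
The ceiling of 441 is above the equilibrium price 420, so it is not binding; the market clears at p* = 420, q* = 236.
Since the control does not bind, no trades are prevented and deadweight loss is zero.

0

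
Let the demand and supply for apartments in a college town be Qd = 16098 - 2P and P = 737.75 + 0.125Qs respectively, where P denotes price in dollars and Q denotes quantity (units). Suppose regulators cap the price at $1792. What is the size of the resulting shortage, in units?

4080

Rearranging supply gives Qs = 8P - 5902. Setting quantity demanded equal to quantity supplied, 16098 - 2P = 8P - 5902, gives P* = 2200 and Q* = 11698.
Since 1792 < 2200, the ceiling is binding.
At P = 1792: Qd = 16098 - 2·1792 = 12514 and Qs = 8·1792 - 5902 = 8434.
Shortage = Qd - Qs = 12514 - 8434 = 4080.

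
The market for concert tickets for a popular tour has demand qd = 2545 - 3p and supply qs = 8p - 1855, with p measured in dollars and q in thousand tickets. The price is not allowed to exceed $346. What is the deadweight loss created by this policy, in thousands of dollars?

42768

Equilibrium: 2545 - 3p = 8p - 1855, so 4400 = 11p and p* = 400, q* = 1345.
The ceiling of 346 is below the equilibrium price 400, so it binds.
At p = 346: qd = 2545 - 3·346 = 1507 and qs = 8·346 - 1855 = 913.
Quantity traded falls to 913. At q = 913 the demand price is (2545 - 913)/3 = 544 and the supply price is (1855 + 913)/8 = 346.
Deadweight loss = ½ · (544 - 346) · (1345 - 913) = ½ · 198 · 432 = 42768.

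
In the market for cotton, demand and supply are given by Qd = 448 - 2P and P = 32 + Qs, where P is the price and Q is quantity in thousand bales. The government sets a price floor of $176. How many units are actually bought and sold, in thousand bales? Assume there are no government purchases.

Rearranging supply gives Qs = P - 32. In a free market, 448 - 2P = P - 32 gives the equilibrium P* = 160, Q* = 128.
The floor of 176 is above the equilibrium price 160, so it binds.
At P = 176: Qd = 448 - 2·176 = 96 and Qs = 176 - 32 = 144.
The quantity actually transacted is the short side, demand: 96.

96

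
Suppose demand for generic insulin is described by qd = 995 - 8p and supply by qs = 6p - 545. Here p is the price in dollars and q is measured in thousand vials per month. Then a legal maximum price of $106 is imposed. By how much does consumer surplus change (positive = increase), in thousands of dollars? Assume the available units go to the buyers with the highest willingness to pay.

Setting quantity demanded equal to quantity supplied, 995 - 8p = 6p - 545, gives p* = 110 and q* = 115.
Since 106 < 110, the ceiling is binding.
At p = 106: qd = 995 - 8·106 = 147 and qs = 6·106 - 545 = 91.
Consumer surplus without the control is ½ · (124.375 - 110) · 115 = 826.5625.
With the ceiling, 91 units are sold at 106 (assume they go to the highest-value buyers). The demand price at q = 91 is 113, so CS = ½ · [(124.375 - 106) + (113 - 106)] · 91 = 1154.5625.
Change in consumer surplus = 1154.5625 - 826.5625 = 328.

328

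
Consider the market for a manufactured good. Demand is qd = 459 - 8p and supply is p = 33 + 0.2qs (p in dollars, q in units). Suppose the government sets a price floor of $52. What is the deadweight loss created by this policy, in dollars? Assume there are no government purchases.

166.4

Rearranging supply gives qs = 5p - 165. Equilibrium: 459 - 8p = 5p - 165, so 624 = 13p and p* = 48, q* = 75.
Since 52 > 48, the floor is binding.
At p = 52: qd = 459 - 8·52 = 43 and qs = 5·52 - 165 = 95.
Quantity traded falls to 43. At q = 43 the demand price is (459 - 43)/8 = 52 and the supply price is (165 + 43)/5 = 41.6.
Deadweight loss = ½ · (52 - 41.6) · (75 - 43) = ½ · 10.4 · 32 = 166.4.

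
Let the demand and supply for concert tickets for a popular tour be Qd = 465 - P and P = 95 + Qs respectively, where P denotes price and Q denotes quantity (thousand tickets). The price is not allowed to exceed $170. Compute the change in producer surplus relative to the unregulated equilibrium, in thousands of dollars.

-14300

Rearranging supply gives Qs = P - 95. Setting quantity demanded equal to quantity supplied, 465 - P = P - 95, gives P* = 280 and Q* = 185.
Since 170 < 280, the ceiling is binding.
At P = 170: Qd = 465 - 170 = 295 and Qs = 170 - 95 = 75.
Producer surplus without the control is ½ · (280 - 95) · 185 = 17112.5.
With the ceiling, producers sell 75 units at 170, so PS = ½ · (170 - 95) · 75 = 2812.5.
Change in producer surplus = 2812.5 - 17112.5 = -14300.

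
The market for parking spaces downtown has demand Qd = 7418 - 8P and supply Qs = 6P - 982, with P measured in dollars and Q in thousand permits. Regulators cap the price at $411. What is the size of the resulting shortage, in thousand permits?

Equilibrium: 7418 - 8P = 6P - 982, so 8400 = 14P and P* = 600, Q* = 2618.
Because the ceiling (411) lies below the market-clearing price, it is binding.
At P = 411: Qd = 7418 - 8·411 = 4130 and Qs = 6·411 - 982 = 1484.
Shortage = Qd - Qs = 4130 - 1484 = 2646.

2646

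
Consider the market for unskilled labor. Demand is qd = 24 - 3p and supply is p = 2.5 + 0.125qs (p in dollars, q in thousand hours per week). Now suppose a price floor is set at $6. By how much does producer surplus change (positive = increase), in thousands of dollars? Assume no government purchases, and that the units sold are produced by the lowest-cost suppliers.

Rearranging supply gives qs = 8p - 20. In a free market, 24 - 3p = 8p - 20 gives the equilibrium p* = 4, q* = 12.
Because the floor (6) lies above the market-clearing price, it is binding.
At p = 6: qd = 24 - 3·6 = 6 and qs = 8·6 - 20 = 28.
Producer surplus without the control is ½ · (4 - 2.5) · 12 = 9.
With the floor, 6 units are sold at 6. The supply price at q = 6 is 3.25, so PS = ½ · [(6 - 2.5) + (6 - 3.25)] · 6 = 18.75.
Change in producer surplus = 18.75 - 9 = 9.75.

9.75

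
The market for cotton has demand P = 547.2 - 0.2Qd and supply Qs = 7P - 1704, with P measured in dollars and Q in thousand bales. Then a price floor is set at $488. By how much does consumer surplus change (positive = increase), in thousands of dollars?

Rearranging demand gives Qd = 2736 - 5P. Equilibrium: 2736 - 5P = 7P - 1704, so 4440 = 12P and P* = 370, Q* = 886.
Since 488 > 370, the floor is binding.
At P = 488: Qd = 2736 - 5·488 = 296 and Qs = 7·488 - 1704 = 1712.
Consumer surplus without the control is ½ · (547.2 - 370) · 886 = 78499.6.
With the floor, consumers buy 296 units at 488, so CS = ½ · (547.2 - 488) · 296 = 8761.6.
Change in consumer surplus = 8761.6 - 78499.6 = -69738.

-69738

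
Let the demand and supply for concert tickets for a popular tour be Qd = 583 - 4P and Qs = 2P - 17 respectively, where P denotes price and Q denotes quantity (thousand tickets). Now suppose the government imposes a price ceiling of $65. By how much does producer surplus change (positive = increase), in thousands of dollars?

Setting quantity demanded equal to quantity supplied, 583 - 4P = 2P - 17, gives P* = 100 and Q* = 183.
The ceiling of 65 is below the equilibrium price 100, so it binds.
At P = 65: Qd = 583 - 4·65 = 323 and Qs = 2·65 - 17 = 113.
Producer surplus without the control is ½ · (100 - 8.5) · 183 = 8372.25.
With the ceiling, producers sell 113 units at 65, so PS = ½ · (65 - 8.5) · 113 = 3192.25.
Change in producer surplus = 3192.25 - 8372.25 = -5180.

-5180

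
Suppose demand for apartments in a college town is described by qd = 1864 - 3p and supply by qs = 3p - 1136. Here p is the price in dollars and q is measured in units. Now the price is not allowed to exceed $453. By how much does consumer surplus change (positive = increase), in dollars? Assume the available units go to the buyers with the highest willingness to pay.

7167.5

In a free market, 1864 - 3p = 3p - 1136 gives the equilibrium p* = 500, q* = 364.
Since 453 < 500, the ceiling is binding.
At p = 453: qd = 1864 - 3·453 = 505 and qs = 3·453 - 1136 = 223.
Consumer surplus without the control is ½ · (1864/3 - 500) · 364 = 66248/3.
With the ceiling, 223 units are sold at 453 (assume they go to the highest-value buyers). The demand price at q = 223 is 547, so CS = ½ · [(1864/3 - 453) + (547 - 453)] · 223 = 175501/6.
Change in consumer surplus = 175501/6 - 66248/3 = 7167.5.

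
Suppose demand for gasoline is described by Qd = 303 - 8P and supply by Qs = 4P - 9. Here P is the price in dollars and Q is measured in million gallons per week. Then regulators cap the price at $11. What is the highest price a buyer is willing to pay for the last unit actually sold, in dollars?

33.5

Without the control the market clears where 303 - 8P = 4P - 9, i.e. P* = 26 and Q* = 95.
Since 11 < 26, the ceiling is binding.
At P = 11: Qd = 303 - 8·11 = 215 and Qs = 4·11 - 9 = 35.
Only 35 units reach the market. On the demand curve, the marginal buyer's willingness to pay at Q = 35 is (303 - 35)/8 = 33.5.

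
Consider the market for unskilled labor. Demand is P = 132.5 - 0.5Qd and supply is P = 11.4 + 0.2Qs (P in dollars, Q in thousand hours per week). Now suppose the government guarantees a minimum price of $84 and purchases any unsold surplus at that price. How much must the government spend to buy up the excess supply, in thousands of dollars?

22344

Rearranging demand gives Qd = 265 - 2P; rearranging supply gives Qs = 5P - 57. Setting quantity demanded equal to quantity supplied, 265 - 2P = 5P - 57, gives P* = 46 and Q* = 173.
The floor of 84 is above the equilibrium price 46, so it binds.
At P = 84: Qd = 265 - 2·84 = 97 and Qs = 5·84 - 57 = 363.
Surplus = Qs - Qd = 266.
Government expenditure = surplus × support price = 266 × 84 = 22344.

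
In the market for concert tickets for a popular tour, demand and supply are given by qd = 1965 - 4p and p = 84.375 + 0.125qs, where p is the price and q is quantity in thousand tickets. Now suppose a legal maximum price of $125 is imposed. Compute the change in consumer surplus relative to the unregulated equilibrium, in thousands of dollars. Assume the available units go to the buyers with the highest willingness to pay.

Rearranging supply gives qs = 8p - 675. Equilibrium: 1965 - 4p = 8p - 675, so 2640 = 12p and p* = 220, q* = 1085.
Since 125 < 220, the ceiling is binding.
At p = 125: qd = 1965 - 4·125 = 1465 and qs = 8·125 - 675 = 325.
Consumer surplus without the control is ½ · (491.25 - 220) · 1085 = 147153.125.
With the ceiling, 325 units are sold at 125 (assume they go to the highest-value buyers). The demand price at q = 325 is 410, so CS = ½ · [(491.25 - 125) + (410 - 125)] · 325 = 105828.125.
Change in consumer surplus = 105828.125 - 147153.125 = -41325.

-41325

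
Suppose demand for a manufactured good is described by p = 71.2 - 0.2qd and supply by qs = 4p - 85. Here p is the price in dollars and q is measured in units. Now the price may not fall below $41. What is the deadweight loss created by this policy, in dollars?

Rearranging demand gives qd = 356 - 5p. Equilibrium: 356 - 5p = 4p - 85, so 441 = 9p and p* = 49, q* = 111.
Since 41 is below p* = 49, the floor does not bind and the free-market outcome prevails.
Since the control does not bind, no trades are prevented and deadweight loss is zero.

0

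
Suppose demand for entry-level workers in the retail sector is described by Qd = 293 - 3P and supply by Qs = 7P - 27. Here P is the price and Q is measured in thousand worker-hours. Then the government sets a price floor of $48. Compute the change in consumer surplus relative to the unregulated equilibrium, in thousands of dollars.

In a free market, 293 - 3P = 7P - 27 gives the equilibrium P* = 32, Q* = 197.
Because the floor (48) lies above the market-clearing price, it is binding.
At P = 48: Qd = 293 - 3·48 = 149 and Qs = 7·48 - 27 = 309.
Consumer surplus without the control is ½ · (293/3 - 32) · 197 = 38809/6.
With the floor, consumers buy 149 units at 48, so CS = ½ · (293/3 - 48) · 149 = 22201/6.
Change in consumer surplus = 22201/6 - 38809/6 = -2768.

-2768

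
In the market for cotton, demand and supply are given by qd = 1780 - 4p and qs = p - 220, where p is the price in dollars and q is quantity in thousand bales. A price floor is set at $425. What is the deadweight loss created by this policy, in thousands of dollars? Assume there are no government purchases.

In a free market, 1780 - 4p = p - 220 gives the equilibrium p* = 400, q* = 180.
The floor of 425 is above the equilibrium price 400, so it binds.
At p = 425: qd = 1780 - 4·425 = 80 and qs = 425 - 220 = 205.
Quantity traded falls to 80. At q = 80 the demand price is (1780 - 80)/4 = 425 and the supply price is 220 + 80 = 300.
Deadweight loss = ½ · (425 - 300) · (180 - 80) = ½ · 125 · 100 = 6250.

6250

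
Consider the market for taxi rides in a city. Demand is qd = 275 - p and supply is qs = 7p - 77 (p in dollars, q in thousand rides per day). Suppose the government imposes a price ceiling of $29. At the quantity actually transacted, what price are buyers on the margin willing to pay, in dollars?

149

Equilibrium: 275 - p = 7p - 77, so 352 = 8p and p* = 44, q* = 231.
Because the ceiling (29) lies below the market-clearing price, it is binding.
At p = 29: qd = 275 - 29 = 246 and qs = 7·29 - 77 = 126.
Only 126 units reach the market. On the demand curve, the marginal buyer's willingness to pay at q = 126 is (275 - 126) = 149.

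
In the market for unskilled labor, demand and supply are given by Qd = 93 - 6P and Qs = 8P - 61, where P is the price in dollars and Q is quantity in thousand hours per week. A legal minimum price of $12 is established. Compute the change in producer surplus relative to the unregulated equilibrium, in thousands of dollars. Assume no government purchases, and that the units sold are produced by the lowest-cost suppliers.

18.75

In a free market, 93 - 6P = 8P - 61 gives the equilibrium P* = 11, Q* = 27.
Since 12 > 11, the floor is binding.
At P = 12: Qd = 93 - 6·12 = 21 and Qs = 8·12 - 61 = 35.
Producer surplus without the control is ½ · (11 - 7.625) · 27 = 45.5625.
With the floor, 21 units are sold at 12. The supply price at Q = 21 is 10.25, so PS = ½ · [(12 - 7.625) + (12 - 10.25)] · 21 = 64.3125.
Change in producer surplus = 64.3125 - 45.5625 = 18.75.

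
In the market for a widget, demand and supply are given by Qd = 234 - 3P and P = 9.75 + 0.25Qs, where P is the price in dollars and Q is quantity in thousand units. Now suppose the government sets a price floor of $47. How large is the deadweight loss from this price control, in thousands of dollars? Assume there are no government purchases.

168

Rearranging supply gives Qs = 4P - 39. In a free market, 234 - 3P = 4P - 39 gives the equilibrium P* = 39, Q* = 117.
The floor of 47 is above the equilibrium price 39, so it binds.
At P = 47: Qd = 234 - 3·47 = 93 and Qs = 4·47 - 39 = 149.
Quantity traded falls to 93. At Q = 93 the demand price is (234 - 93)/3 = 47 and the supply price is (39 + 93)/4 = 33.
Deadweight loss = ½ · (47 - 33) · (117 - 93) = ½ · 14 · 24 = 168.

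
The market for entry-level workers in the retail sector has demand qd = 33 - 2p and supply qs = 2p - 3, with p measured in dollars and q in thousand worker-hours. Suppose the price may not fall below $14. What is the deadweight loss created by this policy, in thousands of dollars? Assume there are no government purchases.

50

In a free market, 33 - 2p = 2p - 3 gives the equilibrium p* = 9, q* = 15.
Since 14 > 9, the floor is binding.
At p = 14: qd = 33 - 2·14 = 5 and qs = 2·14 - 3 = 25.
Quantity traded falls to 5. At q = 5 the demand price is (33 - 5)/2 = 14 and the supply price is (3 + 5)/2 = 4.
Deadweight loss = ½ · (14 - 4) · (15 - 5) = ½ · 10 · 10 = 50.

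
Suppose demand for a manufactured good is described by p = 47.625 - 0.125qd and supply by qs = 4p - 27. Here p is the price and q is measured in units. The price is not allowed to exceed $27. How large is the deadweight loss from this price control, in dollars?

147

Rearranging demand gives qd = 381 - 8p. Without the control the market clears where 381 - 8p = 4p - 27, i.e. p* = 34 and q* = 109.
Because the ceiling (27) lies below the market-clearing price, it is binding.
At p = 27: qd = 381 - 8·27 = 165 and qs = 4·27 - 27 = 81.
Quantity traded falls to 81. At q = 81 the demand price is (381 - 81)/8 = 37.5 and the supply price is (27 + 81)/4 = 27.
Deadweight loss = ½ · (37.5 - 27) · (109 - 81) = ½ · 10.5 · 28 = 147.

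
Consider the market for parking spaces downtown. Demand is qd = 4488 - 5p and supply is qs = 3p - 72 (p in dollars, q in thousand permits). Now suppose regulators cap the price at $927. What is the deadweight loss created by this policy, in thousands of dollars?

0

Setting quantity demanded equal to quantity supplied, 4488 - 5p = 3p - 72, gives p* = 570 and q* = 1638.
Since 927 is above p* = 570, the ceiling does not bind and the free-market outcome prevails.
Since the control does not bind, no trades are prevented and deadweight loss is zero.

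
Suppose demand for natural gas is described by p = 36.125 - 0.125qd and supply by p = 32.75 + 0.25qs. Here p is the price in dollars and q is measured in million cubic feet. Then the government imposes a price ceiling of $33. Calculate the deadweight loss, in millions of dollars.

12

Rearranging demand gives qd = 289 - 8p; rearranging supply gives qs = 4p - 131. Without the control the market clears where 289 - 8p = 4p - 131, i.e. p* = 35 and q* = 9.
The ceiling of 33 is below the equilibrium price 35, so it binds.
At p = 33: qd = 289 - 8·33 = 25 and qs = 4·33 - 131 = 1.
Quantity traded falls to 1. At q = 1 the demand price is (289 - 1)/8 = 36 and the supply price is (131 + 1)/4 = 33.
Deadweight loss = ½ · (36 - 33) · (9 - 1) = ½ · 3 · 8 = 12.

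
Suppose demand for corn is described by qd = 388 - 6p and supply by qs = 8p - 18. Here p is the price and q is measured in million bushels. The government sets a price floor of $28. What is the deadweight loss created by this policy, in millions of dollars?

Equilibrium: 388 - 6p = 8p - 18, so 406 = 14p and p* = 29, q* = 214.
The floor of 28 is below the equilibrium price 29, so it is not binding; the market clears at p* = 29, q* = 214.
Since the control does not bind, no trades are prevented and deadweight loss is zero.

0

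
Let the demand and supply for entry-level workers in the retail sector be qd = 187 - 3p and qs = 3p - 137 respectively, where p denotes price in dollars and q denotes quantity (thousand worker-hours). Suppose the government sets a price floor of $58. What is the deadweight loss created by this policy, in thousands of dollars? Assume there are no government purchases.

48

Setting quantity demanded equal to quantity supplied, 187 - 3p = 3p - 137, gives p* = 54 and q* = 25.
The floor of 58 is above the equilibrium price 54, so it binds.
At p = 58: qd = 187 - 3·58 = 13 and qs = 3·58 - 137 = 37.
Quantity traded falls to 13. At q = 13 the demand price is (187 - 13)/3 = 58 and the supply price is (137 + 13)/3 = 50.
Deadweight loss = ½ · (58 - 50) · (25 - 13) = ½ · 8 · 12 = 48.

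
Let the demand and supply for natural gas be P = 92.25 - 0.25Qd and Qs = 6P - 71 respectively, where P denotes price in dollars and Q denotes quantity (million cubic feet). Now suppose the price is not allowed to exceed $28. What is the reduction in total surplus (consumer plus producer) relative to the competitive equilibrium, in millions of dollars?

1920

Rearranging demand gives Qd = 369 - 4P. In a free market, 369 - 4P = 6P - 71 gives the equilibrium P* = 44, Q* = 193.
Because the ceiling (28) lies below the market-clearing price, it is binding.
At P = 28: Qd = 369 - 4·28 = 257 and Qs = 6·28 - 71 = 97.
Quantity traded falls to 97. At Q = 97 the demand price is (369 - 97)/4 = 68 and the supply price is (71 + 97)/6 = 28.
Deadweight loss = ½ · (68 - 28) · (193 - 97) = ½ · 40 · 96 = 1920.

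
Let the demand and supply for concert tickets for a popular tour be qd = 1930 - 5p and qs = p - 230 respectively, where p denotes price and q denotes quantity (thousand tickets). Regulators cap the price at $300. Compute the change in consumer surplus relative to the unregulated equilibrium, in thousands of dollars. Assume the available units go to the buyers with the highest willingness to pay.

Setting quantity demanded equal to quantity supplied, 1930 - 5p = p - 230, gives p* = 360 and q* = 130.
Because the ceiling (300) lies below the market-clearing price, it is binding.
At p = 300: qd = 1930 - 5·300 = 430 and qs = 300 - 230 = 70.
Consumer surplus without the control is ½ · (386 - 360) · 130 = 1690.
With the ceiling, 70 units are sold at 300 (assume they go to the highest-value buyers). The demand price at q = 70 is 372, so CS = ½ · [(386 - 300) + (372 - 300)] · 70 = 5530.
Change in consumer surplus = 5530 - 1690 = 3840.

3840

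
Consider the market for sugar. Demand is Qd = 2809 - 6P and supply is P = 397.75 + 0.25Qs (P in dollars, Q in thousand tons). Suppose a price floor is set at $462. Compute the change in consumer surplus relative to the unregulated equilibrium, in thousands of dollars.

Rearranging supply gives Qs = 4P - 1591. Setting quantity demanded equal to quantity supplied, 2809 - 6P = 4P - 1591, gives P* = 440 and Q* = 169.
Since 462 > 440, the floor is binding.
At P = 462: Qd = 2809 - 6·462 = 37 and Qs = 4·462 - 1591 = 257.
Consumer surplus without the control is ½ · (2809/6 - 440) · 169 = 28561/12.
With the floor, consumers buy 37 units at 462, so CS = ½ · (2809/6 - 462) · 37 = 1369/12.
Change in consumer surplus = 1369/12 - 28561/12 = -2266.

-2266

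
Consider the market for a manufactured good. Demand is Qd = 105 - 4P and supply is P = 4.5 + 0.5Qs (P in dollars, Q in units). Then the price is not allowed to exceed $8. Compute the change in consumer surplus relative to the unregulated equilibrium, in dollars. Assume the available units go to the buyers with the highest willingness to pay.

16.5

Rearranging supply gives Qs = 2P - 9. Equilibrium: 105 - 4P = 2P - 9, so 114 = 6P and P* = 19, Q* = 29.
Because the ceiling (8) lies below the market-clearing price, it is binding.
At P = 8: Qd = 105 - 4·8 = 73 and Qs = 2·8 - 9 = 7.
Consumer surplus without the control is ½ · (26.25 - 19) · 29 = 105.125.
With the ceiling, 7 units are sold at 8 (assume they go to the highest-value buyers). The demand price at Q = 7 is 24.5, so CS = ½ · [(26.25 - 8) + (24.5 - 8)] · 7 = 121.625.
Change in consumer surplus = 121.625 - 105.125 = 16.5.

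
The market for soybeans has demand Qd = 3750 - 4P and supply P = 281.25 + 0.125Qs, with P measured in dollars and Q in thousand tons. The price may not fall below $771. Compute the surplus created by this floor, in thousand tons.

3252

Rearranging supply gives Qs = 8P - 2250. Equilibrium: 3750 - 4P = 8P - 2250, so 6000 = 12P and P* = 500, Q* = 1750.
Since 771 > 500, the floor is binding.
At P = 771: Qd = 3750 - 4·771 = 666 and Qs = 8·771 - 2250 = 3918.
Surplus = Qs - Qd = 3918 - 666 = 3252.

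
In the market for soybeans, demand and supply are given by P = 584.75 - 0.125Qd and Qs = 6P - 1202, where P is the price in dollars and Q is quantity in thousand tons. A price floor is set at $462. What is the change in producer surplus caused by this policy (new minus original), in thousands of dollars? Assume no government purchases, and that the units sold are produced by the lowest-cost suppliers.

Rearranging demand gives Qd = 4678 - 8P. In a free market, 4678 - 8P = 6P - 1202 gives the equilibrium P* = 420, Q* = 1318.
Because the floor (462) lies above the market-clearing price, it is binding.
At P = 462: Qd = 4678 - 8·462 = 982 and Qs = 6·462 - 1202 = 1570.
Producer surplus without the control is ½ · (420 - 601/3) · 1318 = 434281/3.
With the floor, 982 units are sold at 462. The supply price at Q = 982 is 364, so PS = ½ · [(462 - 601/3) + (462 - 364)] · 982 = 529789/3.
Change in producer surplus = 529789/3 - 434281/3 = 31836.

31836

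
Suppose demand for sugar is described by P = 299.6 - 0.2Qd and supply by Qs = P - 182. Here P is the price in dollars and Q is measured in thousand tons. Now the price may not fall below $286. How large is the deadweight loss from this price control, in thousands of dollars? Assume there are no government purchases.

Rearranging demand gives Qd = 1498 - 5P. Without the control the market clears where 1498 - 5P = P - 182, i.e. P* = 280 and Q* = 98.
Because the floor (286) lies above the market-clearing price, it is binding.
At P = 286: Qd = 1498 - 5·286 = 68 and Qs = 286 - 182 = 104.
Quantity traded falls to 68. At Q = 68 the demand price is (1498 - 68)/5 = 286 and the supply price is 182 + 68 = 250.
Deadweight loss = ½ · (286 - 250) · (98 - 68) = ½ · 36 · 30 = 540.

540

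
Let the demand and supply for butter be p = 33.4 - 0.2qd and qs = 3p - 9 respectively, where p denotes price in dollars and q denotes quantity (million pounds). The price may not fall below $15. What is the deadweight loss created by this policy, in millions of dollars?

Rearranging demand gives qd = 167 - 5p. Without the control the market clears where 167 - 5p = 3p - 9, i.e. p* = 22 and q* = 57.
Since 15 is below p* = 22, the floor does not bind and the free-market outcome prevails.
Since the control does not bind, no trades are prevented and deadweight loss is zero.

0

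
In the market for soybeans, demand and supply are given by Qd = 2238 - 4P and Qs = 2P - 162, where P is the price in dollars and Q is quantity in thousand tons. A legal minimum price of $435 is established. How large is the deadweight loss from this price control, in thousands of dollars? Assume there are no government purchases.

7350

Equilibrium: 2238 - 4P = 2P - 162, so 2400 = 6P and P* = 400, Q* = 638.
Since 435 > 400, the floor is binding.
At P = 435: Qd = 2238 - 4·435 = 498 and Qs = 2·435 - 162 = 708.
Quantity traded falls to 498. At Q = 498 the demand price is (2238 - 498)/4 = 435 and the supply price is (162 + 498)/2 = 330.
Deadweight loss = ½ · (435 - 330) · (638 - 498) = ½ · 105 · 140 = 7350.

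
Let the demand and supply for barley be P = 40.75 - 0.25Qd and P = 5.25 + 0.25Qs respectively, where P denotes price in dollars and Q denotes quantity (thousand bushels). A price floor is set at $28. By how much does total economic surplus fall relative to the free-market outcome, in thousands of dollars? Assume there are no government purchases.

100

Rearranging demand gives Qd = 163 - 4P; rearranging supply gives Qs = 4P - 21. Equilibrium: 163 - 4P = 4P - 21, so 184 = 8P and P* = 23, Q* = 71.
Because the floor (28) lies above the market-clearing price, it is binding.
At P = 28: Qd = 163 - 4·28 = 51 and Qs = 4·28 - 21 = 91.
Quantity traded falls to 51. At Q = 51 the demand price is (163 - 51)/4 = 28 and the supply price is (21 + 51)/4 = 18.
Deadweight loss = ½ · (28 - 18) · (71 - 51) = ½ · 10 · 20 = 100.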